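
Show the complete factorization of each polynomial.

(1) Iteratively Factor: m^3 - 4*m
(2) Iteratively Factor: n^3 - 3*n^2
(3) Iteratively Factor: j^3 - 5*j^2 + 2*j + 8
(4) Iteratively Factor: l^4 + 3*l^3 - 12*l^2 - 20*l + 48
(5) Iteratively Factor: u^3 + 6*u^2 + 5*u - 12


(1) = (m + 2)*(m^2 - 2*m) = (m - 2)*(m + 2)*(m)
(2) = (n)*(n^2 - 3*n) = n^2*(n - 3)
(3) = (j - 2)*(j^2 - 3*j - 4) = (j - 2)*(j + 1)*(j - 4)
(4) = (l + 3)*(l^3 - 12*l + 16) = (l - 2)*(l + 3)*(l^2 + 2*l - 8) = (l - 2)*(l + 3)*(l + 4)*(l - 2)
(5) = (u + 4)*(u^2 + 2*u - 3) = (u - 1)*(u + 4)*(u + 3)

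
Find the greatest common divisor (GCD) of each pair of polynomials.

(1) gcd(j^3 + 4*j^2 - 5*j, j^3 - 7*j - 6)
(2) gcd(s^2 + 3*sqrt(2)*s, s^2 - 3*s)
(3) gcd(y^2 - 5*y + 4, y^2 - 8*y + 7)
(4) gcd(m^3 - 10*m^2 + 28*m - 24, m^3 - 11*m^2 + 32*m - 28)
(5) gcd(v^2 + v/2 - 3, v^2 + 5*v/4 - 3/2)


(1) = gcd(j*(j - 1)*(j + 5), (j - 3)*(j + 1)*(j + 2)) = 1
(2) = s
(3) = gcd((y - 4)*(y - 1), (y - 7)*(y - 1)) = y - 1
(4) = gcd((m - 6)*(m - 2)^2, (m - 7)*(m - 2)^2) = m^2 - 4*m + 4
(5) = gcd((v - 3/2)*(v + 2), (v - 3/4)*(v + 2)) = v + 2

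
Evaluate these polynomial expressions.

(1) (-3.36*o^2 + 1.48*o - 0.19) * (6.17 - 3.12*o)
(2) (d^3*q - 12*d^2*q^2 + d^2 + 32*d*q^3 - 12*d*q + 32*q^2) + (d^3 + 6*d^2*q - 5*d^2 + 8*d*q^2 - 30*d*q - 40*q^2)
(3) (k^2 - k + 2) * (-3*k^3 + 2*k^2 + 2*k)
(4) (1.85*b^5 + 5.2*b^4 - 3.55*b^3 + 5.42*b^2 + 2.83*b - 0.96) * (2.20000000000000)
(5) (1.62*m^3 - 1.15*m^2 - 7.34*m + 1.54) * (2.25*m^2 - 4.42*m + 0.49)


(1) = 10.4832*o^3 - 25.3488*o^2 + 9.7244*o - 1.1723
(2) = d^3*q + d^3 - 12*d^2*q^2 + 6*d^2*q - 4*d^2 + 32*d*q^3 + 8*d*q^2 - 42*d*q - 8*q^2
(3) = -3*k^5 + 5*k^4 - 6*k^3 + 2*k^2 + 4*k
(4) = 4.07*b^5 + 11.44*b^4 - 7.81*b^3 + 11.924*b^2 + 6.226*b - 2.112
(5) = 3.645*m^5 - 9.7479*m^4 - 10.6382*m^3 + 35.3443*m^2 - 10.4034*m + 0.7546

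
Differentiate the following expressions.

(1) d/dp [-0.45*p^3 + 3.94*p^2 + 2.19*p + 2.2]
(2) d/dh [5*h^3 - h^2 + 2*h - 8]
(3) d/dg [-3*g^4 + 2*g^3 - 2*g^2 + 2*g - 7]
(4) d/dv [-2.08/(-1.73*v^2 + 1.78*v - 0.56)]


(1) = -1.35*p^2 + 7.88*p + 2.19
(2) = 15*h^2 - 2*h + 2
(3) = -12*g^3 + 6*g^2 - 4*g + 2
(4) = (3.7024 - 7.1968*v)/(1.73*v^2 - 1.78*v + 0.56)^2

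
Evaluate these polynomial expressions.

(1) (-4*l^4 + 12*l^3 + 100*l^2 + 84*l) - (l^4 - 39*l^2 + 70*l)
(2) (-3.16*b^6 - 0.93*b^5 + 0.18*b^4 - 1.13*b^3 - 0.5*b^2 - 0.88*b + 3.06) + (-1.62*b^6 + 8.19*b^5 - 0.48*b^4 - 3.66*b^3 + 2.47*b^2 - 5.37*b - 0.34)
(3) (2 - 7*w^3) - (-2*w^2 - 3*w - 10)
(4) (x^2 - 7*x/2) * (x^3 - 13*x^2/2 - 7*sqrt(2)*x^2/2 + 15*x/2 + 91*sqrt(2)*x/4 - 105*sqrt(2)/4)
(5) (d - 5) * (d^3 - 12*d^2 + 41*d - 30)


(1) = -5*l^4 + 12*l^3 + 139*l^2 + 14*l
(2) = -4.78*b^6 + 7.26*b^5 - 0.3*b^4 - 4.79*b^3 + 1.97*b^2 - 6.25*b + 2.72
(3) = -7*w^3 + 2*w^2 + 3*w + 12
(4) = x^5 - 10*x^4 - 7*sqrt(2)*x^4/2 + 121*x^3/4 + 35*sqrt(2)*x^3 - 847*sqrt(2)*x^2/8 - 105*x^2/4 + 735*sqrt(2)*x/8
(5) = d^4 - 17*d^3 + 101*d^2 - 235*d + 150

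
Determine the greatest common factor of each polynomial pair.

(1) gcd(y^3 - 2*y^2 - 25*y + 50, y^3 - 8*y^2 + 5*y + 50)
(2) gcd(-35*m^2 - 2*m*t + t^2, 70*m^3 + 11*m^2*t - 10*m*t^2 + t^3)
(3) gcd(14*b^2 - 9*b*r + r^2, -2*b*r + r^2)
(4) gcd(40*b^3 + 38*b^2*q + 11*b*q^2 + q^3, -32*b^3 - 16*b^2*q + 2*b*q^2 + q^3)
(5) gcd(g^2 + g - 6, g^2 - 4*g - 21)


(1) = gcd((y - 5)*(y - 2)*(y + 5), (y - 5)^2*(y + 2)) = y - 5
(2) = -7*m + t
(3) = gcd((-7*b + r)*(-2*b + r), r*(-2*b + r)) = -2*b + r
(4) = 8*b^2 + 6*b*q + q^2
(5) = gcd((g - 2)*(g + 3), (g - 7)*(g + 3)) = g + 3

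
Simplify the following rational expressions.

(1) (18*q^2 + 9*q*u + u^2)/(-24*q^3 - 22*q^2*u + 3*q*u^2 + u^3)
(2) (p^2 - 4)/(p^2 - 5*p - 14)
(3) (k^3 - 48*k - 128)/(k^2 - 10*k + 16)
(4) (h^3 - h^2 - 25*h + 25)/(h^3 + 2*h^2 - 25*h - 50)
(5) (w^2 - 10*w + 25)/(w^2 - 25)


(1) = (-3*q - u)/(4*q^2 + 3*q*u - u^2)
(2) = (p - 2)/(p - 7)
(3) = (k^2 + 8*k + 16)/(k - 2)
(4) = (h - 1)/(h + 2)
(5) = (w - 5)/(w + 5)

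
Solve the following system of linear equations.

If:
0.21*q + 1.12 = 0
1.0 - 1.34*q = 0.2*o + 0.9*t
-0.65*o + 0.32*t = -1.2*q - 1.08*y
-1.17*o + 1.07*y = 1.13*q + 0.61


Then:
o = 19.51
q = -5.33
t = 4.72
y = 16.27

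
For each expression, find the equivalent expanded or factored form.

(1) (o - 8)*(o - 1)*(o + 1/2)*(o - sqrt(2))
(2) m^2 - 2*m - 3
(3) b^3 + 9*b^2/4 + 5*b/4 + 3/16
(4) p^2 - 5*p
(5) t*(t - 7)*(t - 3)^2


(1) = o^4 - 17*o^3/2 - sqrt(2)*o^3 + 7*o^2/2 + 17*sqrt(2)*o^2/2 - 7*sqrt(2)*o/2 + 4*o - 4*sqrt(2)
(2) = (m - 3)*(m + 1)
(3) = (b + 1/4)*(b + 1/2)*(b + 3/2)
(4) = p*(p - 5)
(5) = t^4 - 13*t^3 + 51*t^2 - 63*t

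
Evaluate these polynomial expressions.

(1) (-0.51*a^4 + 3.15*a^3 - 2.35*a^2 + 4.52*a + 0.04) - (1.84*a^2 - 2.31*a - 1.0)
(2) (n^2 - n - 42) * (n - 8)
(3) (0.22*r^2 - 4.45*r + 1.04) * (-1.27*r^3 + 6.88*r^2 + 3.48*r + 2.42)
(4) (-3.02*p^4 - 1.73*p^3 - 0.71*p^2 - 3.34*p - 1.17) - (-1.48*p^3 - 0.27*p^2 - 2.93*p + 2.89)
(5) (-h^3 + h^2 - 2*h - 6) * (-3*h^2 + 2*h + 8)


(1) = -0.51*a^4 + 3.15*a^3 - 4.19*a^2 + 6.83*a + 1.04
(2) = n^3 - 9*n^2 - 34*n + 336
(3) = -0.2794*r^5 + 7.1651*r^4 - 31.1712*r^3 - 7.7984*r^2 - 7.1498*r + 2.5168
(4) = -3.02*p^4 - 0.25*p^3 - 0.44*p^2 - 0.41*p - 4.06
(5) = 3*h^5 - 5*h^4 + 22*h^2 - 28*h - 48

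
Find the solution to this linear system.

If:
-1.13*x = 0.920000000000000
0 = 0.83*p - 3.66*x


Then:
p = -3.59
x = -0.81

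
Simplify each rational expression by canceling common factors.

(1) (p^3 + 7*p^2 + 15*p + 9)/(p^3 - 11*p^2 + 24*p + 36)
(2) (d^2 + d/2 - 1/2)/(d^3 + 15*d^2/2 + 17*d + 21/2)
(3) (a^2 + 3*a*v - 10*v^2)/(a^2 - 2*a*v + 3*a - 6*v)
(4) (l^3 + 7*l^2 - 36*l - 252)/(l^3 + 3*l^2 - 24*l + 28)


(1) = (p^2 + 6*p + 9)/(p^2 - 12*p + 36)
(2) = (2*d - 1)/(2*d^2 + 13*d + 21)
(3) = (a + 5*v)/(a + 3)
(4) = (l^2 - 36)/(l^2 - 4*l + 4)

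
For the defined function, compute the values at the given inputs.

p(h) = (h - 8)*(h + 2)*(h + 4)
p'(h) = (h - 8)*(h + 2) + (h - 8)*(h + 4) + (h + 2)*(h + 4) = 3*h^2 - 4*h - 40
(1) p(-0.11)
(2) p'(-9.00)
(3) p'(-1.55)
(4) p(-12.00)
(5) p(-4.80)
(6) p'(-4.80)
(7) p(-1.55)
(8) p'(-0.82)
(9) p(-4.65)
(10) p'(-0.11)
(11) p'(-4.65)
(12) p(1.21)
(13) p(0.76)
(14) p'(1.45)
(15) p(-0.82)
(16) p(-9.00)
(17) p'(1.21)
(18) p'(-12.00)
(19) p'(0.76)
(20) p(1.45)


(1) = -59.63
(2) = 239.00
(3) = -26.59
(4) = -1600.00
(5) = -28.67
(6) = 48.32
(7) = -10.53
(8) = -34.70
(9) = -21.79
(10) = -39.52
(11) = 43.47
(12) = -113.56
(13) = -95.12
(14) = -39.49
(15) = -33.10
(16) = -595.00
(17) = -40.45
(18) = 440.00
(19) = -41.31
(20) = -123.16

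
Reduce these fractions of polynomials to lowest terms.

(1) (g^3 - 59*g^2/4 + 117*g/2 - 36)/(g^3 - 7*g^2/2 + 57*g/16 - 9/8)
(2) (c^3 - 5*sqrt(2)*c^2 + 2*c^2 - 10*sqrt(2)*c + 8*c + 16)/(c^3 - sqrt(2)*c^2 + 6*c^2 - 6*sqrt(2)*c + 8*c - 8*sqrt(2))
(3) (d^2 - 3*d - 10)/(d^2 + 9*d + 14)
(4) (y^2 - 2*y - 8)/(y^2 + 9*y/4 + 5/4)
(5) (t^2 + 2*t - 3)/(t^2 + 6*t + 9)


(1) = (4*g^2 - 56*g + 192)/(4*g^2 - 11*g + 6)
(2) = (c - 4*sqrt(2))/(c + 4)
(3) = (d - 5)/(d + 7)
(4) = (4*y^2 - 8*y - 32)/(4*y^2 + 9*y + 5)
(5) = (t - 1)/(t + 3)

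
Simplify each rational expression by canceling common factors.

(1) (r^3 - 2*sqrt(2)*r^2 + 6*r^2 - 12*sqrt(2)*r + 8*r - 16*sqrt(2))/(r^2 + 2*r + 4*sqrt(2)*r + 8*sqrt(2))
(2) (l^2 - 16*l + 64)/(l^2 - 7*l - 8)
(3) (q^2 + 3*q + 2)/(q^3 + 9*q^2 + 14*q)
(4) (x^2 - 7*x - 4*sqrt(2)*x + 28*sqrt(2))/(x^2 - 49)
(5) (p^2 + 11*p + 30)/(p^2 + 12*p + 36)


(1) = (r^2 + r*(4 - 2*sqrt(2)) - 8*sqrt(2))/(r + 4*sqrt(2))
(2) = (l - 8)/(l + 1)
(3) = (q + 1)/(q^2 + 7*q)
(4) = (x - 4*sqrt(2))/(x + 7)
(5) = (p + 5)/(p + 6)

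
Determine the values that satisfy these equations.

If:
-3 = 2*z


Then:
z = -3/2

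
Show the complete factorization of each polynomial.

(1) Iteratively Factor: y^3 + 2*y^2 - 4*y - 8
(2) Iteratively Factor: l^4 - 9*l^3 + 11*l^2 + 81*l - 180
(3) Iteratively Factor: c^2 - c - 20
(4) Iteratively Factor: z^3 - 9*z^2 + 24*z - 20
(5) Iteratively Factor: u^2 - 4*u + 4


(1) = (y + 2)*(y^2 - 4) = (y - 2)*(y + 2)*(y + 2)
(2) = (l + 3)*(l^3 - 12*l^2 + 47*l - 60) = (l - 5)*(l + 3)*(l^2 - 7*l + 12) = (l - 5)*(l - 4)*(l + 3)*(l - 3)
(3) = (c + 4)*(c - 5)
(4) = (z - 2)*(z^2 - 7*z + 10) = (z - 2)^2*(z - 5)
(5) = (u - 2)*(u - 2)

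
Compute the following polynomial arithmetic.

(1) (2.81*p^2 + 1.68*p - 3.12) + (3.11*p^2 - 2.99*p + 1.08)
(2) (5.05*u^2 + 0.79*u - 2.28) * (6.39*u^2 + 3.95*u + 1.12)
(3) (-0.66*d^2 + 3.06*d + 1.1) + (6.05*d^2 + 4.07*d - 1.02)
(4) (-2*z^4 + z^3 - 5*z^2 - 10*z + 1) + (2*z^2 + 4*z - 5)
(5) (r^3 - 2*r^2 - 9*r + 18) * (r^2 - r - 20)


(1) = 5.92*p^2 - 1.31*p - 2.04
(2) = 32.2695*u^4 + 24.9956*u^3 - 5.7927*u^2 - 8.1212*u - 2.5536
(3) = 5.39*d^2 + 7.13*d + 0.08
(4) = -2*z^4 + z^3 - 3*z^2 - 6*z - 4
(5) = r^5 - 3*r^4 - 27*r^3 + 67*r^2 + 162*r - 360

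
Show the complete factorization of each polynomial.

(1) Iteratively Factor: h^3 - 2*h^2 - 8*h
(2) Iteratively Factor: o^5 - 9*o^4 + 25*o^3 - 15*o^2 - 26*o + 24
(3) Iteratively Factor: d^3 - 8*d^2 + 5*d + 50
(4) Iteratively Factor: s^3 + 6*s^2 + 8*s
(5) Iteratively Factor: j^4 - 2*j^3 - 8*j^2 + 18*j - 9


(1) = (h + 2)*(h^2 - 4*h) = (h - 4)*(h + 2)*(h)
(2) = (o - 3)*(o^4 - 6*o^3 + 7*o^2 + 6*o - 8) = (o - 3)*(o - 2)*(o^3 - 4*o^2 - o + 4) = (o - 3)*(o - 2)*(o - 1)*(o^2 - 3*o - 4) = (o - 3)*(o - 2)*(o - 1)*(o + 1)*(o - 4)
(3) = (d - 5)*(d^2 - 3*d - 10) = (d - 5)^2*(d + 2)
(4) = (s)*(s^2 + 6*s + 8) = s*(s + 2)*(s + 4)
(5) = (j - 3)*(j^3 + j^2 - 5*j + 3) = (j - 3)*(j + 3)*(j^2 - 2*j + 1) = (j - 3)*(j - 1)*(j + 3)*(j - 1)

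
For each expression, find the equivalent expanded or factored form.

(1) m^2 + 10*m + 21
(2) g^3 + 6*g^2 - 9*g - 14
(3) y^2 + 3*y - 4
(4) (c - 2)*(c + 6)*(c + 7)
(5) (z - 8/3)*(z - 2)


(1) = (m + 3)*(m + 7)
(2) = (g - 2)*(g + 1)*(g + 7)
(3) = (y - 1)*(y + 4)
(4) = c^3 + 11*c^2 + 16*c - 84
(5) = z^2 - 14*z/3 + 16/3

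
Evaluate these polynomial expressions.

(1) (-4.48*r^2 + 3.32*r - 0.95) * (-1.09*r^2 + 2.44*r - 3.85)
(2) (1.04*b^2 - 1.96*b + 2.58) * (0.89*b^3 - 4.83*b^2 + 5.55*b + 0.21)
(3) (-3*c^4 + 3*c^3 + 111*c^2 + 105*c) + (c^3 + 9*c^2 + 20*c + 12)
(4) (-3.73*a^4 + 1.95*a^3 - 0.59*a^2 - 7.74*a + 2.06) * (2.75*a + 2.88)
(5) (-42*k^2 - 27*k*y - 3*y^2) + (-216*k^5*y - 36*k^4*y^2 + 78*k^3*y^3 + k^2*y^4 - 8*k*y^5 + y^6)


(1) = 4.8832*r^4 - 14.55*r^3 + 26.3843*r^2 - 15.1*r + 3.6575
(2) = 0.9256*b^5 - 6.7676*b^4 + 17.535*b^3 - 23.121*b^2 + 13.9074*b + 0.5418
(3) = -3*c^4 + 4*c^3 + 120*c^2 + 125*c + 12
(4) = -10.2575*a^5 - 5.3799*a^4 + 3.9935*a^3 - 22.9842*a^2 - 16.6262*a + 5.9328
(5) = -216*k^5*y - 36*k^4*y^2 + 78*k^3*y^3 + k^2*y^4 - 42*k^2 - 8*k*y^5 - 27*k*y + y^6 - 3*y^2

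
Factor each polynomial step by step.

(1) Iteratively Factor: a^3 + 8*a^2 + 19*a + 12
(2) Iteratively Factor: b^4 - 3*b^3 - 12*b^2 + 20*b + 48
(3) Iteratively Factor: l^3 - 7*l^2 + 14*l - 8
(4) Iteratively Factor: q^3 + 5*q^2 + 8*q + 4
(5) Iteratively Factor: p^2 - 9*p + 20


(1) = (a + 4)*(a^2 + 4*a + 3) = (a + 3)*(a + 4)*(a + 1)
(2) = (b - 4)*(b^3 + b^2 - 8*b - 12) = (b - 4)*(b - 3)*(b^2 + 4*b + 4) = (b - 4)*(b - 3)*(b + 2)*(b + 2)
(3) = (l - 4)*(l^2 - 3*l + 2) = (l - 4)*(l - 1)*(l - 2)
(4) = (q + 2)*(q^2 + 3*q + 2) = (q + 1)*(q + 2)*(q + 2)
(5) = (p - 4)*(p - 5)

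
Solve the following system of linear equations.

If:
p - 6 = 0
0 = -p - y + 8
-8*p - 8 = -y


Then:
No Solution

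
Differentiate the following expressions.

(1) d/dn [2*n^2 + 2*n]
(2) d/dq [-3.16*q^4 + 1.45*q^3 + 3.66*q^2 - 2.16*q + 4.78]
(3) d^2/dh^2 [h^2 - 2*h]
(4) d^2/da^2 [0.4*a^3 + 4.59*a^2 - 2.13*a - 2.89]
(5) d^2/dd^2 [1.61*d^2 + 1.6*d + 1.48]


(1) = 4*n + 2
(2) = -12.64*q^3 + 4.35*q^2 + 7.32*q - 2.16
(3) = 2
(4) = 2.4*a + 9.18
(5) = 3.22000000000000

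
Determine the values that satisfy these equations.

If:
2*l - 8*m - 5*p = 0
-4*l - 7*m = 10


Then:
l = 35*p/46 - 40/23
m = -10*p/23 - 10/23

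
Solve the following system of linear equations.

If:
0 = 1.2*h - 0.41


Then:
h = 0.34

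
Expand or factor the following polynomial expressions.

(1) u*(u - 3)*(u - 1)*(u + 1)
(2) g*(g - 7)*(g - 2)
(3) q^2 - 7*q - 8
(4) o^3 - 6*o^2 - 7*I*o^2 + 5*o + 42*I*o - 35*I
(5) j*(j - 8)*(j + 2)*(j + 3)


(1) = u^4 - 3*u^3 - u^2 + 3*u
(2) = g^3 - 9*g^2 + 14*g
(3) = (q - 8)*(q + 1)
(4) = (o - 5)*(o - 1)*(o - 7*I)
(5) = j^4 - 3*j^3 - 34*j^2 - 48*j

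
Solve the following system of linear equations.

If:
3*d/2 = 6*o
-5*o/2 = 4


Then:
d = -32/5
o = -8/5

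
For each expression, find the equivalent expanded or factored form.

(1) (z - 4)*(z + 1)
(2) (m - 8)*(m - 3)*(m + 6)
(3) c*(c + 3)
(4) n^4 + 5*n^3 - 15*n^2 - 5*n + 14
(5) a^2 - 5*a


(1) = z^2 - 3*z - 4
(2) = m^3 - 5*m^2 - 42*m + 144
(3) = c^2 + 3*c
(4) = (n - 2)*(n - 1)*(n + 1)*(n + 7)
(5) = a*(a - 5)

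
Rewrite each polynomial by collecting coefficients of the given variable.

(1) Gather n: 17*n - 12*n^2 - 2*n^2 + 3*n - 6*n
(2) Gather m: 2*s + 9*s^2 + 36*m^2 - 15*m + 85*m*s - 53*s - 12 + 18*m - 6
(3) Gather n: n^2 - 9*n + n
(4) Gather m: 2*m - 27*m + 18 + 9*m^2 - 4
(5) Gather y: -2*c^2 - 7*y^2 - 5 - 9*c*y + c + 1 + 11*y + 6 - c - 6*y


(1) = -14*n^2 + 14*n
(2) = 36*m^2 + m*(85*s + 3) + 9*s^2 - 51*s - 18
(3) = n^2 - 8*n
(4) = 9*m^2 - 25*m + 14
(5) = -2*c^2 - 7*y^2 + y*(5 - 9*c) + 2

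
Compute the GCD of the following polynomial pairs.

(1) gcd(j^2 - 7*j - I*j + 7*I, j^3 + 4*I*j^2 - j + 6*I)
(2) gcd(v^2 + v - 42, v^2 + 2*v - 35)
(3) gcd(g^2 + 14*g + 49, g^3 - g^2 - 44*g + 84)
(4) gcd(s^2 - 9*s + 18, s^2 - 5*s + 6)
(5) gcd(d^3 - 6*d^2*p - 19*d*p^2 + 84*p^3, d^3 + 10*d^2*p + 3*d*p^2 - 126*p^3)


(1) = j - I
(2) = gcd((v - 6)*(v + 7), (v - 5)*(v + 7)) = v + 7
(3) = g + 7
(4) = gcd((s - 6)*(s - 3), (s - 3)*(s - 2)) = s - 3
(5) = gcd((d - 7*p)*(d - 3*p)*(d + 4*p), (d - 3*p)*(d + 6*p)*(d + 7*p)) = -d + 3*p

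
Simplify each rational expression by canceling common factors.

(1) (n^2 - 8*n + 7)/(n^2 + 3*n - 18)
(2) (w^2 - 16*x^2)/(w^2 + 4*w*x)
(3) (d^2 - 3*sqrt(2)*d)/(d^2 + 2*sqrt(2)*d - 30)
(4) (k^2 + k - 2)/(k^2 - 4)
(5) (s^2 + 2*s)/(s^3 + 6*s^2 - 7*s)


(1) = (n^2 - 8*n + 7)/(n^2 + 3*n - 18)
(2) = (w - 4*x)/w
(3) = d/(d + 5*sqrt(2))
(4) = (k - 1)/(k - 2)
(5) = (s + 2)/(s^2 + 6*s - 7)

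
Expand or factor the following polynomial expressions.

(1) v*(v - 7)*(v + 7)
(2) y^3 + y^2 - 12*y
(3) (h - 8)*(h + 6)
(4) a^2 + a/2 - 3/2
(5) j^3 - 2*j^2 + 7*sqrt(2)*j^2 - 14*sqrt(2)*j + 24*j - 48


(1) = v^3 - 49*v
(2) = y*(y - 3)*(y + 4)
(3) = h^2 - 2*h - 48
(4) = (a - 1)*(a + 3/2)
(5) = (j - 2)*(j + 3*sqrt(2))*(j + 4*sqrt(2))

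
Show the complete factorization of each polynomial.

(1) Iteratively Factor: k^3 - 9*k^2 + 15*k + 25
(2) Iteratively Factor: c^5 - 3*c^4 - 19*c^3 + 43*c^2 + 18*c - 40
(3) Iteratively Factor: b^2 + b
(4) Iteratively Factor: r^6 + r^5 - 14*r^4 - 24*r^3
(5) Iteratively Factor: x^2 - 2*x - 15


(1) = (k + 1)*(k^2 - 10*k + 25) = (k - 5)*(k + 1)*(k - 5)
(2) = (c + 4)*(c^4 - 7*c^3 + 9*c^2 + 7*c - 10) = (c - 5)*(c + 4)*(c^3 - 2*c^2 - c + 2) = (c - 5)*(c - 1)*(c + 4)*(c^2 - c - 2) = (c - 5)*(c - 2)*(c - 1)*(c + 4)*(c + 1)
(3) = (b)*(b + 1)
(4) = (r)*(r^5 + r^4 - 14*r^3 - 24*r^2) = r^2*(r^4 + r^3 - 14*r^2 - 24*r) = r^2*(r + 3)*(r^3 - 2*r^2 - 8*r) = r^2*(r + 2)*(r + 3)*(r^2 - 4*r) = r^3*(r + 2)*(r + 3)*(r - 4)
(5) = (x + 3)*(x - 5)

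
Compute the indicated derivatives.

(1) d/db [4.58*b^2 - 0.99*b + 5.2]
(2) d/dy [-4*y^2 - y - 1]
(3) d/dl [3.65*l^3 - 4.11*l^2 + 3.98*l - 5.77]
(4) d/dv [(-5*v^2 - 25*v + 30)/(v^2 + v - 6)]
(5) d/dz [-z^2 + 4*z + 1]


(1) = 9.16*b - 0.99
(2) = -8*y - 1
(3) = 10.95*l^2 - 8.22*l + 3.98
(4) = 20*(v^2 + 6)/(v^4 + 2*v^3 - 11*v^2 - 12*v + 36)
(5) = 4 - 2*z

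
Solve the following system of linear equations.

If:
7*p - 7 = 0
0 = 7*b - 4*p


Then:
b = 4/7
p = 1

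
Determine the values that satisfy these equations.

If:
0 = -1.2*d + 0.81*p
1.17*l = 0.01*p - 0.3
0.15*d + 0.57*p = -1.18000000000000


Then:
d = -1.19
l = -0.27
p = -1.76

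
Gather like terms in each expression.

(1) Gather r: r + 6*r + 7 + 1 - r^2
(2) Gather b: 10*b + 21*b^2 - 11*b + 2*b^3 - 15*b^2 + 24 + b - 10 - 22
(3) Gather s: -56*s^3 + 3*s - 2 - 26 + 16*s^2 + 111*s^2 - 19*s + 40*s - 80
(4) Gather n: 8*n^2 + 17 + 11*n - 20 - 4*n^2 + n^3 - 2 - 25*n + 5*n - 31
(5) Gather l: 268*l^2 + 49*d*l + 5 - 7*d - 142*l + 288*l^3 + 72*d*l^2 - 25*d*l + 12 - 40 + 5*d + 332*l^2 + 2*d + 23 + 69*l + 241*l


(1) = -r^2 + 7*r + 8
(2) = 2*b^3 + 6*b^2 - 8
(3) = -56*s^3 + 127*s^2 + 24*s - 108
(4) = n^3 + 4*n^2 - 9*n - 36
(5) = 288*l^3 + l^2*(72*d + 600) + l*(24*d + 168)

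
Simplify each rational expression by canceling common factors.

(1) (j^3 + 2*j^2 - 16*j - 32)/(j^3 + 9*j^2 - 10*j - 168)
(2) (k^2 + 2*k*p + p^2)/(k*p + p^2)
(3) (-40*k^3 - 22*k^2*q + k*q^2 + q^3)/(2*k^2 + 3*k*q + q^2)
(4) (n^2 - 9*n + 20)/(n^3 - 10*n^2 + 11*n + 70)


(1) = (j^2 + 6*j + 8)/(j^2 + 13*j + 42)
(2) = (k + p)/p
(3) = (-20*k^2 - k*q + q^2)/(k + q)
(4) = (n - 4)/(n^2 - 5*n - 14)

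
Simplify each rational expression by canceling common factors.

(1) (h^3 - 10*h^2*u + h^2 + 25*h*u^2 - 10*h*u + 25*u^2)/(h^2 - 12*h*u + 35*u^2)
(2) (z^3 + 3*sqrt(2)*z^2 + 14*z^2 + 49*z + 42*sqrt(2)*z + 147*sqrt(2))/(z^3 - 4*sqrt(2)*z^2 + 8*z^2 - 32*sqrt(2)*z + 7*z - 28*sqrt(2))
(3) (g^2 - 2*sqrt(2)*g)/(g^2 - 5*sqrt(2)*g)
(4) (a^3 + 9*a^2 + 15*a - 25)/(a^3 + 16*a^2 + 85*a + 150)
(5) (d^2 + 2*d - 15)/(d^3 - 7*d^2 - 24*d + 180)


(1) = (-h^2 + 5*h*u - h + 5*u)/(-h + 7*u)
(2) = (z^2 + z*(3*sqrt(2) + 7) + 21*sqrt(2))/(z^2 + z*(1 - 4*sqrt(2)) - 4*sqrt(2))
(3) = (g - 2*sqrt(2))/(g - 5*sqrt(2))
(4) = (a - 1)/(a + 6)
(5) = (d - 3)/(d^2 - 12*d + 36)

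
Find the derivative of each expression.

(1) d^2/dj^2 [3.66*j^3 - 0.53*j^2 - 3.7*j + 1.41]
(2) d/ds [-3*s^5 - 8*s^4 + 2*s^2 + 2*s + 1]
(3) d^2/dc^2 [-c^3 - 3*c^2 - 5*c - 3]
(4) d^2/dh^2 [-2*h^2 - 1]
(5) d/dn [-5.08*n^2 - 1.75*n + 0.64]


(1) = 21.96*j - 1.06
(2) = -15*s^4 - 32*s^3 + 4*s + 2
(3) = -6*c - 6
(4) = -4
(5) = -10.16*n - 1.75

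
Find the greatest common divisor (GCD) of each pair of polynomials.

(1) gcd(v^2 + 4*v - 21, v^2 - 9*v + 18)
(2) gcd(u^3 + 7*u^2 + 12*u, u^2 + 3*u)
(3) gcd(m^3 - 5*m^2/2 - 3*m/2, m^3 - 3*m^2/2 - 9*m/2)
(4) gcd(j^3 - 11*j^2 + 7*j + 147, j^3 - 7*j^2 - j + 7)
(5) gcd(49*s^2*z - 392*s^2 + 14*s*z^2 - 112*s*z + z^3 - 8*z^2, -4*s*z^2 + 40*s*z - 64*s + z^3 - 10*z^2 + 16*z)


(1) = v - 3
(2) = u^2 + 3*u
(3) = m^2 - 3*m
(4) = j - 7
(5) = gcd((7*s + z)^2*(z - 8), (-4*s + z)*(z - 8)*(z - 2)) = z - 8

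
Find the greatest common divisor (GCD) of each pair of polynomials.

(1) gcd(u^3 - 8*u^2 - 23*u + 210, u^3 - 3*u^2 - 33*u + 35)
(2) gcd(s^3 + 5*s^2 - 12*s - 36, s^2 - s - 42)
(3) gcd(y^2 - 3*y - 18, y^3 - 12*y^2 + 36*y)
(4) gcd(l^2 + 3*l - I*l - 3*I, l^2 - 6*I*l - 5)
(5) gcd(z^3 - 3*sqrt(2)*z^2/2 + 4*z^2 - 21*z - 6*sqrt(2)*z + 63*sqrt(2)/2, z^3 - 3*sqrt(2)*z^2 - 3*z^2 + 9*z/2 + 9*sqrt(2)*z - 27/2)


(1) = u^2 - 2*u - 35
(2) = s + 6
(3) = gcd((y - 6)*(y + 3), y*(y - 6)^2) = y - 6
(4) = l - I
(5) = z^2 + z*(-3 - 3*sqrt(2)/2) + 9*sqrt(2)/2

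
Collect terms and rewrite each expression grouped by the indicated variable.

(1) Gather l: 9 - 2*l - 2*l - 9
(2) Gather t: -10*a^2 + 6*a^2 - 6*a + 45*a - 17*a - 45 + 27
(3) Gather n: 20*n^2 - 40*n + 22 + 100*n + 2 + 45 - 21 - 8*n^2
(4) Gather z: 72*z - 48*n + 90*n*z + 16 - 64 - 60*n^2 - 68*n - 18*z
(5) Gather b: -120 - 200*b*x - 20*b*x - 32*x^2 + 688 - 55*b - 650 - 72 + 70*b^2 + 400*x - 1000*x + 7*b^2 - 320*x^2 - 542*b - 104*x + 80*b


(1) = -4*l
(2) = -4*a^2 + 22*a - 18
(3) = 12*n^2 + 60*n + 48
(4) = -60*n^2 - 116*n + z*(90*n + 54) - 48
(5) = 77*b^2 + b*(-220*x - 517) - 352*x^2 - 704*x - 154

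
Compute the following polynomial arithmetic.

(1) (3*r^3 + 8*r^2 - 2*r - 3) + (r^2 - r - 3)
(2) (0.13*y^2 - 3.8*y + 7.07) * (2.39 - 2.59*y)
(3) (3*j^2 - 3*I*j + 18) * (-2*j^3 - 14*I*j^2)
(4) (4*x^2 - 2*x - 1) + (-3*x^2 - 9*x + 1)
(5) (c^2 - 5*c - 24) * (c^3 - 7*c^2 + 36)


(1) = 3*r^3 + 9*r^2 - 3*r - 6
(2) = -0.3367*y^3 + 10.1527*y^2 - 27.3933*y + 16.8973
(3) = -6*j^5 - 36*I*j^4 - 78*j^3 - 252*I*j^2
(4) = x^2 - 11*x
(5) = c^5 - 12*c^4 + 11*c^3 + 204*c^2 - 180*c - 864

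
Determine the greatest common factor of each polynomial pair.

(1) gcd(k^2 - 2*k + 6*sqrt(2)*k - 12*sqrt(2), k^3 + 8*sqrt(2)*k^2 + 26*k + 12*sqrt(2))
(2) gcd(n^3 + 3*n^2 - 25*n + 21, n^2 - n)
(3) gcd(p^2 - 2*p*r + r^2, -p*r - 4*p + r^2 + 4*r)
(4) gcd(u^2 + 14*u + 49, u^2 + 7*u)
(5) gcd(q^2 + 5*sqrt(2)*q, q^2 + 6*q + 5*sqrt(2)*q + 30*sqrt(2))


(1) = gcd((k - 2)*(k + 6*sqrt(2)), (k + sqrt(2))^2*(k + 6*sqrt(2))) = k + 6*sqrt(2)
(2) = n - 1
(3) = gcd((-p + r)^2, (-p + r)*(r + 4)) = p - r
(4) = gcd((u + 7)^2, u*(u + 7)) = u + 7
(5) = gcd(q*(q + 5*sqrt(2)), (q + 6)*(q + 5*sqrt(2))) = q + 5*sqrt(2)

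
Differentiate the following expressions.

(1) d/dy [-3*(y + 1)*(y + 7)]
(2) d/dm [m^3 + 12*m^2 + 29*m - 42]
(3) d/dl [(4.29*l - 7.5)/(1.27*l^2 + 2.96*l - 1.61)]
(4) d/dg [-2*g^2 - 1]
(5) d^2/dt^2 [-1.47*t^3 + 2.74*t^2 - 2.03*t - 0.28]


(1) = -6*y - 24
(2) = 3*m^2 + 24*m + 29
(3) = (-5.4483*l^2 + 19.05*l + 15.2931)/(1.6129*l^4 + 7.5184*l^3 + 4.6722*l^2 - 9.5312*l + 2.5921)
(4) = -4*g
(5) = 5.48 - 8.82*t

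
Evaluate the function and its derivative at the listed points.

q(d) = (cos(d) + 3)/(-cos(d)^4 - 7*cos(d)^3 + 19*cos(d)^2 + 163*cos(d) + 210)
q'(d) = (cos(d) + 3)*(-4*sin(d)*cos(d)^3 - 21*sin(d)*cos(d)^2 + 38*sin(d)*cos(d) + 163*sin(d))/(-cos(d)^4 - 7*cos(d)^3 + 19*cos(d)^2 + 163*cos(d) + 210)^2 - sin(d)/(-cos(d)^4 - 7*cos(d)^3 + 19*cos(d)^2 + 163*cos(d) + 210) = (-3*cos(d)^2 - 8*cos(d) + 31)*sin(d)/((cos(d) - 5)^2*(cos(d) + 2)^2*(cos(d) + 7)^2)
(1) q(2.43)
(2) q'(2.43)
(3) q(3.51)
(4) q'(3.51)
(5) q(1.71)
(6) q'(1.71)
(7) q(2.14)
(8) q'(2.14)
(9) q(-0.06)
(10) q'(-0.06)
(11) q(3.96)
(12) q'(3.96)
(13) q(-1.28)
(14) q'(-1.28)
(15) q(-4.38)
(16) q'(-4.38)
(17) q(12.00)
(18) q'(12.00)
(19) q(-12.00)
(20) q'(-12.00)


(1) = 0.02
(2) = 0.01
(3) = 0.03
(4) = -0.01
(5) = 0.02
(6) = 0.01
(7) = 0.02
(8) = 0.01
(9) = 0.01
(10) = -0.00
(11) = 0.02
(12) = -0.01
(13) = 0.01
(14) = -0.00
(15) = 0.02
(16) = 0.01
(17) = 0.01
(18) = -0.00
(19) = 0.01
(20) = 0.00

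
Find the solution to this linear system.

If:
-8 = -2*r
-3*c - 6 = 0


Then:
c = -2
r = 4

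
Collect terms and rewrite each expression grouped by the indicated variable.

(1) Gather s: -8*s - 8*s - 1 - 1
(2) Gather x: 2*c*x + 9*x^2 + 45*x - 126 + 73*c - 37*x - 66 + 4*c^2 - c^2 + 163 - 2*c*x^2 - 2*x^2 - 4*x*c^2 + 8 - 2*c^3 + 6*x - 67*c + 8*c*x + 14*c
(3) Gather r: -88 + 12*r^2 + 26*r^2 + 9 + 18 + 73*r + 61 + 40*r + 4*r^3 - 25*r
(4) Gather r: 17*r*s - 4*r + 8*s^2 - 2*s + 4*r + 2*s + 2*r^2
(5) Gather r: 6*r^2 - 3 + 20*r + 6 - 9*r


(1) = -16*s - 2
(2) = -2*c^3 + 3*c^2 + 20*c + x^2*(7 - 2*c) + x*(-4*c^2 + 10*c + 14) - 21
(3) = 4*r^3 + 38*r^2 + 88*r
(4) = 2*r^2 + 17*r*s + 8*s^2
(5) = 6*r^2 + 11*r + 3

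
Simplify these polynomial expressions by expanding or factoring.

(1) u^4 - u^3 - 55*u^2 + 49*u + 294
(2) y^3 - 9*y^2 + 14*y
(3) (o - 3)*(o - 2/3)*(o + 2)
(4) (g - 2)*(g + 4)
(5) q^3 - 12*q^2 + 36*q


(1) = (u - 7)*(u - 3)*(u + 2)*(u + 7)
(2) = y*(y - 7)*(y - 2)
(3) = o^3 - 5*o^2/3 - 16*o/3 + 4
(4) = g^2 + 2*g - 8
(5) = q*(q - 6)^2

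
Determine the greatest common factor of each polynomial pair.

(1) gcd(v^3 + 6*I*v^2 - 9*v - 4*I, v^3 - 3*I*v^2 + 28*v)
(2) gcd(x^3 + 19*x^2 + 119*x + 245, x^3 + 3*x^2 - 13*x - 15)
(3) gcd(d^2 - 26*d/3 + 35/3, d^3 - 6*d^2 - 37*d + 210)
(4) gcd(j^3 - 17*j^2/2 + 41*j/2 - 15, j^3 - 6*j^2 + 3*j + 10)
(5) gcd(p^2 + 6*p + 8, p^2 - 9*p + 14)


(1) = gcd((v + I)^2*(v + 4*I), v*(v - 7*I)*(v + 4*I)) = v + 4*I
(2) = x + 5
(3) = gcd((d - 7)*(d - 5/3), (d - 7)*(d - 5)*(d + 6)) = d - 7
(4) = j^2 - 7*j + 10
(5) = gcd((p + 2)*(p + 4), (p - 7)*(p - 2)) = 1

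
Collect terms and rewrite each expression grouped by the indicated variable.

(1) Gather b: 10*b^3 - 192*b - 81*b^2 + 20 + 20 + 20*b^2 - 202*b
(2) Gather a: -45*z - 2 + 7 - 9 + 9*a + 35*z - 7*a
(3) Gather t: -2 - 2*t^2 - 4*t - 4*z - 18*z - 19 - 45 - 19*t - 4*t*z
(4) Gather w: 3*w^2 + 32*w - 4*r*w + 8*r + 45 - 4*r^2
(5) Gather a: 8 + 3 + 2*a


(1) = 10*b^3 - 61*b^2 - 394*b + 40
(2) = 2*a - 10*z - 4
(3) = -2*t^2 + t*(-4*z - 23) - 22*z - 66
(4) = -4*r^2 + 8*r + 3*w^2 + w*(32 - 4*r) + 45
(5) = 2*a + 11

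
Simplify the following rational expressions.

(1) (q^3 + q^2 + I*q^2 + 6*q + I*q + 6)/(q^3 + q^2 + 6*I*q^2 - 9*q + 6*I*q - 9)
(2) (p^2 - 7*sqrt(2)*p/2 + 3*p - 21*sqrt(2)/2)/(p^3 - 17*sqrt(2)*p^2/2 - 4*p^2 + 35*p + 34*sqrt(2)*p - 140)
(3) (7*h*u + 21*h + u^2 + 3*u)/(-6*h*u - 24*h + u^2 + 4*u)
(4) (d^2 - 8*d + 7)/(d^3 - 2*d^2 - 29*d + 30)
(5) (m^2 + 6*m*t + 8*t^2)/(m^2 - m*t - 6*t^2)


(1) = (q - 2*I)/(q + 3*I)
(2) = (4*p + 12)/(4*p^2 + p*(-20*sqrt(2) - 16) + 80*sqrt(2))
(3) = (7*h*u + 21*h + u^2 + 3*u)/(-6*h*u - 24*h + u^2 + 4*u)
(4) = (d - 7)/(d^2 - d - 30)
(5) = (-m - 4*t)/(-m + 3*t)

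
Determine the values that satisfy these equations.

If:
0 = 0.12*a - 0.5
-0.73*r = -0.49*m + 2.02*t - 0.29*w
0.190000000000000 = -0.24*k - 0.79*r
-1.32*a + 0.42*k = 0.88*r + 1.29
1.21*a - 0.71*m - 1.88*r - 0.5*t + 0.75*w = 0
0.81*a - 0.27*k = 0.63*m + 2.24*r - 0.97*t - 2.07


Then:
a = 4.17
k = 9.57
m = 39.65
r = -3.15
t = 15.53
w = 33.28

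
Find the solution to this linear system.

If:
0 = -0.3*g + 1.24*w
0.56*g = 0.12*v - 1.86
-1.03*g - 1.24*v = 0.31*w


Then:
g = -2.79
v = 2.49
w = -0.67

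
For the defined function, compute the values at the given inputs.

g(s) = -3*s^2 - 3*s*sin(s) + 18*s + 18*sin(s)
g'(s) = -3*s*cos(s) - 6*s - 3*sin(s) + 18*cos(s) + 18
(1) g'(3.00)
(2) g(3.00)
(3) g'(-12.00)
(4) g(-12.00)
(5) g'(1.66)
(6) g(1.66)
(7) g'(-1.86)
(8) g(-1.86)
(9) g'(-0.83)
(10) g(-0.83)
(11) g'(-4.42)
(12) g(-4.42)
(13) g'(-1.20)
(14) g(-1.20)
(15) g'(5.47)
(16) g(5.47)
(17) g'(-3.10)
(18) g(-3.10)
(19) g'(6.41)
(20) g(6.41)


(1) = -9.33
(2) = 28.27
(3) = 133.96
(4) = -619.03
(5) = 3.89
(6) = 34.58
(7) = 25.31
(8) = -66.46
(9) = 39.02
(10) = -32.13
(11) = 32.64
(12) = -108.24
(13) = 35.82
(14) = -46.05
(15) = -11.55
(16) = 7.54
(17) = 9.45
(18) = -85.77
(19) = -22.06
(20) = -8.04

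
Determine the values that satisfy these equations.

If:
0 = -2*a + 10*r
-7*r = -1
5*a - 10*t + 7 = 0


Then:
a = 5/7
r = 1/7
t = 37/35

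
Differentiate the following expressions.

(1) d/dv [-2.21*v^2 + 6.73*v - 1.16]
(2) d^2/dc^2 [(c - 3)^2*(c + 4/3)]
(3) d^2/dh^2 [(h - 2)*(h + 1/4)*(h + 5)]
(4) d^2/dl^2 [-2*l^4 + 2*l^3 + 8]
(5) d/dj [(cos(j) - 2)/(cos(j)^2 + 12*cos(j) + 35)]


(1) = 6.73 - 4.42*v
(2) = 6*c - 28/3
(3) = 6*h + 13/2
(4) = 12*l*(1 - 2*l)
(5) = (cos(j)^2 - 4*cos(j) - 59)*sin(j)/(cos(j)^2 + 12*cos(j) + 35)^2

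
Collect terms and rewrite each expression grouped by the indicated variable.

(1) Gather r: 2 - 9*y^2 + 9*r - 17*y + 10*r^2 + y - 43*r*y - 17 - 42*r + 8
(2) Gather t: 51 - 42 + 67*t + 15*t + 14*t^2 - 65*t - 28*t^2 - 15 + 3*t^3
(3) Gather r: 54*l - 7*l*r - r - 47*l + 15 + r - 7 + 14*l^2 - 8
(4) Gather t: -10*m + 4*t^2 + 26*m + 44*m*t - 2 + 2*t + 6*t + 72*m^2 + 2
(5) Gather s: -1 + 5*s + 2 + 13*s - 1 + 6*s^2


(1) = 10*r^2 + r*(-43*y - 33) - 9*y^2 - 16*y - 7
(2) = 3*t^3 - 14*t^2 + 17*t - 6
(3) = 14*l^2 - 7*l*r + 7*l
(4) = 72*m^2 + 16*m + 4*t^2 + t*(44*m + 8)
(5) = 6*s^2 + 18*s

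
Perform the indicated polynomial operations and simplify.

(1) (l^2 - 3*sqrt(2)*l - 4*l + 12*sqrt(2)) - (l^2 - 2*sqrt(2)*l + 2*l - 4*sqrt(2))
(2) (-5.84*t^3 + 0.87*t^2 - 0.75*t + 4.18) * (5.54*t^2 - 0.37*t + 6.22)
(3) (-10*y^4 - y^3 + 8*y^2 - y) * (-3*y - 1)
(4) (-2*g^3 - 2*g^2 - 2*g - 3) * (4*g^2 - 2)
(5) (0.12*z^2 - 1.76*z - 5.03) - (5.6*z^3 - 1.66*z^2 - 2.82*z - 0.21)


(1) = -6*l - sqrt(2)*l + 16*sqrt(2)
(2) = -32.3536*t^5 + 6.9806*t^4 - 40.8017*t^3 + 28.8461*t^2 - 6.2116*t + 25.9996
(3) = 30*y^5 + 13*y^4 - 23*y^3 - 5*y^2 + y
(4) = -8*g^5 - 8*g^4 - 4*g^3 - 8*g^2 + 4*g + 6
(5) = -5.6*z^3 + 1.78*z^2 + 1.06*z - 4.82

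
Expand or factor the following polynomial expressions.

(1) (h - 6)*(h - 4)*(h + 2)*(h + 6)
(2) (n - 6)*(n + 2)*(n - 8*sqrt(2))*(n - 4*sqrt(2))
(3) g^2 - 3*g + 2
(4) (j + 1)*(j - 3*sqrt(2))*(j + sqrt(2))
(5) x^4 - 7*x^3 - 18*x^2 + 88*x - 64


(1) = h^4 - 2*h^3 - 44*h^2 + 72*h + 288
(2) = n^4 - 12*sqrt(2)*n^3 - 4*n^3 + 52*n^2 + 48*sqrt(2)*n^2 - 256*n + 144*sqrt(2)*n - 768
(3) = (g - 2)*(g - 1)
(4) = j^3 - 2*sqrt(2)*j^2 + j^2 - 6*j - 2*sqrt(2)*j - 6
(5) = (x - 8)*(x - 2)*(x - 1)*(x + 4)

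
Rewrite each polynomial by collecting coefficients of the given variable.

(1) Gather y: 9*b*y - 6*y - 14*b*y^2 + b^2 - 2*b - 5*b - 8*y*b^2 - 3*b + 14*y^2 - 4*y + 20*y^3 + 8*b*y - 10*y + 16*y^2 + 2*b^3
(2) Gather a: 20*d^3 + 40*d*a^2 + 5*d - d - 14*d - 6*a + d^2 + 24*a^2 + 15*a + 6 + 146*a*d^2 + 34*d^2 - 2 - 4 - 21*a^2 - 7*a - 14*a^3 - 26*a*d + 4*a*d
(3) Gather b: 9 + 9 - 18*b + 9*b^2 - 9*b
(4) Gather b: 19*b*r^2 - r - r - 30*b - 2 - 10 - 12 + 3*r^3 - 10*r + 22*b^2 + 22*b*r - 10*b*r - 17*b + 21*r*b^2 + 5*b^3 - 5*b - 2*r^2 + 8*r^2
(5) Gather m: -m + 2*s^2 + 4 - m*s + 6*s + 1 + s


(1) = 2*b^3 + b^2 - 10*b + 20*y^3 + y^2*(30 - 14*b) + y*(-8*b^2 + 17*b - 20)
(2) = -14*a^3 + a^2*(40*d + 3) + a*(146*d^2 - 22*d + 2) + 20*d^3 + 35*d^2 - 10*d
(3) = 9*b^2 - 27*b + 18
(4) = 5*b^3 + b^2*(21*r + 22) + b*(19*r^2 + 12*r - 52) + 3*r^3 + 6*r^2 - 12*r - 24
(5) = m*(-s - 1) + 2*s^2 + 7*s + 5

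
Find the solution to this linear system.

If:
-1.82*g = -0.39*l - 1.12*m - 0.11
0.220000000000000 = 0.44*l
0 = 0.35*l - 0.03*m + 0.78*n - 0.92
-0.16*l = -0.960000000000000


Then:
No Solution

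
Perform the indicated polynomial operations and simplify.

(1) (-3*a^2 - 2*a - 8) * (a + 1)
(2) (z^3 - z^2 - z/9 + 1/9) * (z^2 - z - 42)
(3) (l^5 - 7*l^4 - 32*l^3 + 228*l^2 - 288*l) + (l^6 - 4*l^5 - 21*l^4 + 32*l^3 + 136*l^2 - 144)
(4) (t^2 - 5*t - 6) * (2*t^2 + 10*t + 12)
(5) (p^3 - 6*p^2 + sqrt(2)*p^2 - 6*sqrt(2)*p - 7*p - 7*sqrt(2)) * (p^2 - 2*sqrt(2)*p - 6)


(1) = -3*a^3 - 5*a^2 - 10*a - 8
(2) = z^5 - 2*z^4 - 370*z^3/9 + 380*z^2/9 + 41*z/9 - 14/3
(3) = l^6 - 3*l^5 - 28*l^4 + 364*l^2 - 288*l - 144
(4) = 2*t^4 - 50*t^2 - 120*t - 72
(5) = p^5 - 6*p^4 - sqrt(2)*p^4 - 17*p^3 + 6*sqrt(2)*p^3 + sqrt(2)*p^2 + 60*p^2 + 36*sqrt(2)*p + 70*p + 42*sqrt(2)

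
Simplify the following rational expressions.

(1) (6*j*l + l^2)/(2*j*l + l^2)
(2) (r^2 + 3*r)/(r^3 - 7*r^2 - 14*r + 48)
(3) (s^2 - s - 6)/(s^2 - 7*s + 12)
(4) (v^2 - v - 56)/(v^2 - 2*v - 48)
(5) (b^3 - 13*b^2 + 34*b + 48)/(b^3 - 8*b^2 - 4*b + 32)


(1) = (6*j + l)/(2*j + l)
(2) = r/(r^2 - 10*r + 16)
(3) = (s + 2)/(s - 4)
(4) = (v + 7)/(v + 6)
(5) = (b^2 - 5*b - 6)/(b^2 - 4)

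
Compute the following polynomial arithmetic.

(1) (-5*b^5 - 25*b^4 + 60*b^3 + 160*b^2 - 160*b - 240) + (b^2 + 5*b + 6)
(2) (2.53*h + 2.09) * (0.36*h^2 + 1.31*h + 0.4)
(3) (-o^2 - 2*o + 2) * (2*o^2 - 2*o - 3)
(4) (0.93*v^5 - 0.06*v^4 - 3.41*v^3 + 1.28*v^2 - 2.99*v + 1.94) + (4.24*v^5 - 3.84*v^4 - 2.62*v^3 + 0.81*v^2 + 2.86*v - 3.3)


(1) = -5*b^5 - 25*b^4 + 60*b^3 + 161*b^2 - 155*b - 234
(2) = 0.9108*h^3 + 4.0667*h^2 + 3.7499*h + 0.836
(3) = -2*o^4 - 2*o^3 + 11*o^2 + 2*o - 6
(4) = 5.17*v^5 - 3.9*v^4 - 6.03*v^3 + 2.09*v^2 - 0.13*v - 1.36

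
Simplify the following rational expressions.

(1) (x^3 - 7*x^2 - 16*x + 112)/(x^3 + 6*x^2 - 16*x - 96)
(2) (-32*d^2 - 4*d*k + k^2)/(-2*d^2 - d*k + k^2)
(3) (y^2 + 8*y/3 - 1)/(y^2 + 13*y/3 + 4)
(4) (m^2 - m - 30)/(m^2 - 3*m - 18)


(1) = (x - 7)/(x + 6)
(2) = (32*d^2 + 4*d*k - k^2)/(2*d^2 + d*k - k^2)
(3) = (3*y - 1)/(3*y + 4)
(4) = (m + 5)/(m + 3)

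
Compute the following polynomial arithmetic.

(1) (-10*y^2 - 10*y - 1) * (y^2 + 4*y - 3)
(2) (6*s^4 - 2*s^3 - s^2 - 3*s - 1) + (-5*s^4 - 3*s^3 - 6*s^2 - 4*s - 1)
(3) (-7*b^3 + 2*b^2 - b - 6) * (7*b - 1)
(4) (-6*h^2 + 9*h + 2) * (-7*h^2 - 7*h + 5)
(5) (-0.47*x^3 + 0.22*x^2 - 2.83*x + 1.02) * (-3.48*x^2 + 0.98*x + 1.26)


(1) = -10*y^4 - 50*y^3 - 11*y^2 + 26*y + 3
(2) = s^4 - 5*s^3 - 7*s^2 - 7*s - 2
(3) = -49*b^4 + 21*b^3 - 9*b^2 - 41*b + 6
(4) = 42*h^4 - 21*h^3 - 107*h^2 + 31*h + 10
(5) = 1.6356*x^5 - 1.2262*x^4 + 9.4718*x^3 - 6.0458*x^2 - 2.5662*x + 1.2852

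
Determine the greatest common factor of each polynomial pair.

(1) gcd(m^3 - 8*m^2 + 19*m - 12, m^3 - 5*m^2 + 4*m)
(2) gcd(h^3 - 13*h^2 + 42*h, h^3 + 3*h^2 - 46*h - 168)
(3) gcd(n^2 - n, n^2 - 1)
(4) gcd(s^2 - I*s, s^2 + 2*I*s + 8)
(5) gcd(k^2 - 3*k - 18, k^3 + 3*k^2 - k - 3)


(1) = gcd((m - 4)*(m - 3)*(m - 1), m*(m - 4)*(m - 1)) = m^2 - 5*m + 4
(2) = gcd(h*(h - 7)*(h - 6), (h - 7)*(h + 4)*(h + 6)) = h - 7
(3) = n - 1
(4) = 1
(5) = k + 3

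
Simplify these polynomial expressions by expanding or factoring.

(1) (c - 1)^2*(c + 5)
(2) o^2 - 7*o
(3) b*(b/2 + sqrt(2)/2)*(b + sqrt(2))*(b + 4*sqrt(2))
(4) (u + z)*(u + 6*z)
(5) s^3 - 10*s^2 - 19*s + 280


(1) = c^3 + 3*c^2 - 9*c + 5
(2) = o*(o - 7)
(3) = b^4/2 + 3*sqrt(2)*b^3 + 9*b^2 + 4*sqrt(2)*b
(4) = u^2 + 7*u*z + 6*z^2
(5) = (s - 8)*(s - 7)*(s + 5)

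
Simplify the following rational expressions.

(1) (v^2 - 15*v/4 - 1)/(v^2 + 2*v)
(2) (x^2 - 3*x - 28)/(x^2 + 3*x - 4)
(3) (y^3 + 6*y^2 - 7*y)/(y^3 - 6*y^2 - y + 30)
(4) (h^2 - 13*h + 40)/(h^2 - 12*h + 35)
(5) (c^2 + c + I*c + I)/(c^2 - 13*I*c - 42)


(1) = (4*v^2 - 15*v - 4)/(4*v^2 + 8*v)
(2) = (x - 7)/(x - 1)
(3) = (y^3 + 6*y^2 - 7*y)/(y^3 - 6*y^2 - y + 30)
(4) = (h - 8)/(h - 7)
(5) = (c^2 + c*(1 + I) + I)/(c^2 - 13*I*c - 42)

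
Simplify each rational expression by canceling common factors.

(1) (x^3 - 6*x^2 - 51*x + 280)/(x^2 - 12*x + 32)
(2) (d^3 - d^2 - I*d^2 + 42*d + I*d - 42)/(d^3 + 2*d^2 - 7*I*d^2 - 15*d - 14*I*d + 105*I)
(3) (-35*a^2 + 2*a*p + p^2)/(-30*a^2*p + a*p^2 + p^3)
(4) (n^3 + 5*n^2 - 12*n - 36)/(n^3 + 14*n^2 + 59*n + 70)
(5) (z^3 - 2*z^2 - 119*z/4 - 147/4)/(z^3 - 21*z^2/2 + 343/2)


(1) = (x^2 + 2*x - 35)/(x - 4)
(2) = (d^2 + d*(-1 + 6*I) - 6*I)/(d^2 + 2*d - 15)
(3) = (7*a + p)/(6*a*p + p^2)
(4) = (n^2 + 3*n - 18)/(n^2 + 12*n + 35)
(5) = (2*z + 3)/(2*z - 14)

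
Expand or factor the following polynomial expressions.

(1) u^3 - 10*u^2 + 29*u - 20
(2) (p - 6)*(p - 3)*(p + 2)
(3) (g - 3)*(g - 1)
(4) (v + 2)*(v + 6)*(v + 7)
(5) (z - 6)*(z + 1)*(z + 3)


(1) = (u - 5)*(u - 4)*(u - 1)
(2) = p^3 - 7*p^2 + 36
(3) = g^2 - 4*g + 3
(4) = v^3 + 15*v^2 + 68*v + 84
(5) = z^3 - 2*z^2 - 21*z - 18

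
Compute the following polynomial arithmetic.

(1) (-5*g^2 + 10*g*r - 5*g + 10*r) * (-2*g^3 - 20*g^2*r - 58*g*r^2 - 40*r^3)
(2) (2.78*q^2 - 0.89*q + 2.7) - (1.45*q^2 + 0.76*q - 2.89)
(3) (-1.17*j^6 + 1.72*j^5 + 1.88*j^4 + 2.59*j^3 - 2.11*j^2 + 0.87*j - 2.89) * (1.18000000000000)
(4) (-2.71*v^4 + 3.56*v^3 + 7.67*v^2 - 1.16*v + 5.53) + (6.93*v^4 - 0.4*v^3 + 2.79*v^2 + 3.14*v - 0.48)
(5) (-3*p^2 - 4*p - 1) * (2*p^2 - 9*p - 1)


(1) = 10*g^5 + 80*g^4*r + 10*g^4 + 90*g^3*r^2 + 80*g^3*r - 380*g^2*r^3 + 90*g^2*r^2 - 400*g*r^4 - 380*g*r^3 - 400*r^4
(2) = 1.33*q^2 - 1.65*q + 5.59
(3) = -1.3806*j^6 + 2.0296*j^5 + 2.2184*j^4 + 3.0562*j^3 - 2.4898*j^2 + 1.0266*j - 3.4102
(4) = 4.22*v^4 + 3.16*v^3 + 10.46*v^2 + 1.98*v + 5.05
(5) = -6*p^4 + 19*p^3 + 37*p^2 + 13*p + 1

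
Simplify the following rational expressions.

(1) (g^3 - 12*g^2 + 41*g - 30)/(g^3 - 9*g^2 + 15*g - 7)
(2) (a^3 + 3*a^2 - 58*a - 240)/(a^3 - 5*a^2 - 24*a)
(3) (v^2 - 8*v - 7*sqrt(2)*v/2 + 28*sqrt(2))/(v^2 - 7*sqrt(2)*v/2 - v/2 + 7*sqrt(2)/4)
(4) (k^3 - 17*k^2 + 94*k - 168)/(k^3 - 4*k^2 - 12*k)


(1) = (g^2 - 11*g + 30)/(g^2 - 8*g + 7)
(2) = (a^2 + 11*a + 30)/(a^2 + 3*a)
(3) = (8*v - 64)/(8*v - 4)
(4) = (k^2 - 11*k + 28)/(k^2 + 2*k)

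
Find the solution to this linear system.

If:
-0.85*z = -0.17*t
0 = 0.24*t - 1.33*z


Then:
t = 0.00
z = 0.00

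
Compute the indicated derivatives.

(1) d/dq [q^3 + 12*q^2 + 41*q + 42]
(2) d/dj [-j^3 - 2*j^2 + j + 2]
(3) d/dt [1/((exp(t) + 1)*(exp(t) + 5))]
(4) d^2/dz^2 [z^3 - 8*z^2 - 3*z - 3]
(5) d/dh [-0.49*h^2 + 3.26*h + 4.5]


(1) = 3*q^2 + 24*q + 41
(2) = -3*j^2 - 4*j + 1
(3) = 2*(-exp(t) - 3)*exp(t)/(exp(4*t) + 12*exp(3*t) + 46*exp(2*t) + 60*exp(t) + 25)
(4) = 6*z - 16
(5) = 3.26 - 0.98*h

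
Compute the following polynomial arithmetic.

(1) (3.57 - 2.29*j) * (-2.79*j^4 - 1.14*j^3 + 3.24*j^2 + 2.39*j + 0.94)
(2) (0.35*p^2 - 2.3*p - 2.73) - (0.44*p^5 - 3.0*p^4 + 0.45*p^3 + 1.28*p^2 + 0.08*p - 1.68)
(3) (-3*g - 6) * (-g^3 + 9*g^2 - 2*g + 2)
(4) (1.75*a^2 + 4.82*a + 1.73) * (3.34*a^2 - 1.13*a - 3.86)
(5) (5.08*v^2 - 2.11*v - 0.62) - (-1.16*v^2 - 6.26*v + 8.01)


(1) = 6.3891*j^5 - 7.3497*j^4 - 11.4894*j^3 + 6.0937*j^2 + 6.3797*j + 3.3558
(2) = -0.44*p^5 + 3.0*p^4 - 0.45*p^3 - 0.93*p^2 - 2.38*p - 1.05
(3) = 3*g^4 - 21*g^3 - 48*g^2 + 6*g - 12
(4) = 5.845*a^4 + 14.1213*a^3 - 6.4234*a^2 - 20.5601*a - 6.6778
(5) = 6.24*v^2 + 4.15*v - 8.63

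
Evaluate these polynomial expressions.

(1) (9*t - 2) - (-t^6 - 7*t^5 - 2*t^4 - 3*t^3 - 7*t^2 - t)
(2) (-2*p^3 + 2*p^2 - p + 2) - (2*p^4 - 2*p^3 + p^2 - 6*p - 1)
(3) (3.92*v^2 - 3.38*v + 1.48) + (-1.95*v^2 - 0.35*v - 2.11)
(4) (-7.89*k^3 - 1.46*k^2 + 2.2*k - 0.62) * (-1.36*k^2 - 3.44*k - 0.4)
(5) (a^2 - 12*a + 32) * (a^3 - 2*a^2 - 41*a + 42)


(1) = t^6 + 7*t^5 + 2*t^4 + 3*t^3 + 7*t^2 + 10*t - 2
(2) = -2*p^4 + p^2 + 5*p + 3
(3) = 1.97*v^2 - 3.73*v - 0.63
(4) = 10.7304*k^5 + 29.1272*k^4 + 5.1864*k^3 - 6.1408*k^2 + 1.2528*k + 0.248
(5) = a^5 - 14*a^4 + 15*a^3 + 470*a^2 - 1816*a + 1344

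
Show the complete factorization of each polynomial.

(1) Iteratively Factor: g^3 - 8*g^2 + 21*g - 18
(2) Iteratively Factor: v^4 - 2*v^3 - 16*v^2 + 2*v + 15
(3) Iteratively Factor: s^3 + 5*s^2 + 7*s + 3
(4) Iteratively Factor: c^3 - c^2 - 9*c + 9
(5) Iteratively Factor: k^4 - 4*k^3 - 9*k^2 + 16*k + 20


(1) = (g - 3)*(g^2 - 5*g + 6) = (g - 3)*(g - 2)*(g - 3)
(2) = (v + 3)*(v^3 - 5*v^2 - v + 5) = (v - 5)*(v + 3)*(v^2 - 1) = (v - 5)*(v + 1)*(v + 3)*(v - 1)
(3) = (s + 1)*(s^2 + 4*s + 3) = (s + 1)^2*(s + 3)
(4) = (c - 3)*(c^2 + 2*c - 3) = (c - 3)*(c - 1)*(c + 3)
(5) = (k - 2)*(k^3 - 2*k^2 - 13*k - 10) = (k - 2)*(k + 1)*(k^2 - 3*k - 10) = (k - 2)*(k + 1)*(k + 2)*(k - 5)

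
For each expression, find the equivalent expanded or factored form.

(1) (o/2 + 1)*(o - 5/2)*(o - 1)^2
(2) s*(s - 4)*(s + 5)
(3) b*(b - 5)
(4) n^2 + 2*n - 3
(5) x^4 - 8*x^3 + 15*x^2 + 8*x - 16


(1) = o^4/2 - 5*o^3/4 - 3*o^2/2 + 19*o/4 - 5/2
(2) = s^3 + s^2 - 20*s
(3) = b^2 - 5*b
(4) = (n - 1)*(n + 3)
(5) = (x - 4)^2*(x - 1)*(x + 1)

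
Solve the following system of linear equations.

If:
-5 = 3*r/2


Then:
r = -10/3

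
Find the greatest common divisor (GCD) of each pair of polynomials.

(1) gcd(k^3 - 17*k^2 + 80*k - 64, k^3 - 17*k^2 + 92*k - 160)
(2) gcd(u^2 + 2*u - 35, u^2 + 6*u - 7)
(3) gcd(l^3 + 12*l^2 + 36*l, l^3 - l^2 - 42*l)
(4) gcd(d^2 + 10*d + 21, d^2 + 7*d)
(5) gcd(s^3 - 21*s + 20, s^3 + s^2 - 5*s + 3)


(1) = gcd((k - 8)^2*(k - 1), (k - 8)*(k - 5)*(k - 4)) = k - 8
(2) = gcd((u - 5)*(u + 7), (u - 1)*(u + 7)) = u + 7
(3) = gcd(l*(l + 6)^2, l*(l - 7)*(l + 6)) = l^2 + 6*l
(4) = gcd((d + 3)*(d + 7), d*(d + 7)) = d + 7
(5) = s - 1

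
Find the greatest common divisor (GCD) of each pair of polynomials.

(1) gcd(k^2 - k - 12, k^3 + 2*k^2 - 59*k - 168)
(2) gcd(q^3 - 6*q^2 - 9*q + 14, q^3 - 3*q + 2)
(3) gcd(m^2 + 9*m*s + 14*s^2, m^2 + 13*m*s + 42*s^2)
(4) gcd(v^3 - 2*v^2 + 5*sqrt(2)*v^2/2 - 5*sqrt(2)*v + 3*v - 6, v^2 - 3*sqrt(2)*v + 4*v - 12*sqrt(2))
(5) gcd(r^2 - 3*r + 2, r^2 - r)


(1) = gcd((k - 4)*(k + 3), (k - 8)*(k + 3)*(k + 7)) = k + 3
(2) = gcd((q - 7)*(q - 1)*(q + 2), (q - 1)^2*(q + 2)) = q^2 + q - 2
(3) = m + 7*s
(4) = 1
(5) = gcd((r - 2)*(r - 1), r*(r - 1)) = r - 1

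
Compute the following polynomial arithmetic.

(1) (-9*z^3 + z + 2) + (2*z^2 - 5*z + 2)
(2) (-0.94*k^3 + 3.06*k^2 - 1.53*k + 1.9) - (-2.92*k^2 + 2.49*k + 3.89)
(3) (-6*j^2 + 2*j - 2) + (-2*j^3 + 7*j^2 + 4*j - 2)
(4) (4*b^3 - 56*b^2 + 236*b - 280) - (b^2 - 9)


(1) = -9*z^3 + 2*z^2 - 4*z + 4
(2) = -0.94*k^3 + 5.98*k^2 - 4.02*k - 1.99
(3) = -2*j^3 + j^2 + 6*j - 4
(4) = 4*b^3 - 57*b^2 + 236*b - 271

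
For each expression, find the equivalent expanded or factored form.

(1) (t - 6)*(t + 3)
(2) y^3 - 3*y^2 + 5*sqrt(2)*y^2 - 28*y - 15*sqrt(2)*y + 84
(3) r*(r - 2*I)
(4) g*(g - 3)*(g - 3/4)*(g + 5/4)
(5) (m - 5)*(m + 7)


(1) = t^2 - 3*t - 18
(2) = (y - 3)*(y - 2*sqrt(2))*(y + 7*sqrt(2))
(3) = r^2 - 2*I*r
(4) = g^4 - 5*g^3/2 - 39*g^2/16 + 45*g/16
(5) = m^2 + 2*m - 35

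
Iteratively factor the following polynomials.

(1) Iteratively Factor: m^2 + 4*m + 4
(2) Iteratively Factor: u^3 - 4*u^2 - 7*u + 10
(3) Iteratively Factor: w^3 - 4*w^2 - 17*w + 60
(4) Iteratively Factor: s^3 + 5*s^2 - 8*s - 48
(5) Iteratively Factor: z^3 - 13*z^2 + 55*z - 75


(1) = (m + 2)*(m + 2)
(2) = (u - 5)*(u^2 + u - 2) = (u - 5)*(u - 1)*(u + 2)
(3) = (w - 3)*(w^2 - w - 20) = (w - 5)*(w - 3)*(w + 4)
(4) = (s - 3)*(s^2 + 8*s + 16) = (s - 3)*(s + 4)*(s + 4)
(5) = (z - 5)*(z^2 - 8*z + 15) = (z - 5)*(z - 3)*(z - 5)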